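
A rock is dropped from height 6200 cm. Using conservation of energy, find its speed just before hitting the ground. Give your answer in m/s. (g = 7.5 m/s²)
Convert to SI: h = 62.0 m
mgh = ½mv² ⇒ v = √(2gh) = √(2·7.5·62.0) = 30.5 m/s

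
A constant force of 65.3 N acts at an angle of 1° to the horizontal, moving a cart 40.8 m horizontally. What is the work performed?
W = F·d·cosθ = (65.3)(40.8)cos(1°) = 2664 J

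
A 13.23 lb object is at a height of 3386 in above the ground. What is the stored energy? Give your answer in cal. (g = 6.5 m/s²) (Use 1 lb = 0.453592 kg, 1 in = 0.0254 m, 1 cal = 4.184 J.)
Convert to SI: m = 6.00102 kg, h = 86.0044 m
PE = mgh = (6.00102)(6.5)(86.0044) = 3354.74 J = 801.8 cal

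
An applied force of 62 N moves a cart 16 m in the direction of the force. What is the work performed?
W = F·d = (62)(16) = 992.0 J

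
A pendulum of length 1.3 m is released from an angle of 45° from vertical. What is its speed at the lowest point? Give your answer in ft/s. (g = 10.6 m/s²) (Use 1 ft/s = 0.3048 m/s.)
h = L(1 − cosθ) = 1.3(1 − cos45°) = 0.380761 m
v = √(2gh) = √(2·10.6·0.380761) = 2.84115 m/s = 9.321 ft/s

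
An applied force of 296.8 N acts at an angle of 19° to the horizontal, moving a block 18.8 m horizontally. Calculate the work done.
W = F·d·cosθ = (296.8)(18.8)cos(19°) = 5276 J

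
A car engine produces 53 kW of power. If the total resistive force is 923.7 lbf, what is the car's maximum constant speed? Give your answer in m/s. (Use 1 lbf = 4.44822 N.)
Convert to SI: F = 4108.82 N
P = Fv ⇒ v = P/F = 53000 W/4108.82 N = 12.9 m/s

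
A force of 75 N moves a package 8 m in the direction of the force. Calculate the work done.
W = F·d = (75)(8) = 600.0 J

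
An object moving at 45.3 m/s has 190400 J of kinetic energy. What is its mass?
m = 2·KE/v² = 2·190400/(45.3)² = 185.6 kg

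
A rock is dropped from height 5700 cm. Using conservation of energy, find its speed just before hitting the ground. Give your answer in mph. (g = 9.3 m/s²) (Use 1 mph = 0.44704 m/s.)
Convert to SI: h = 57.0 m
mgh = ½mv² ⇒ v = √(2gh) = √(2·9.3·57.0) = 32.5607 m/s = 72.84 mph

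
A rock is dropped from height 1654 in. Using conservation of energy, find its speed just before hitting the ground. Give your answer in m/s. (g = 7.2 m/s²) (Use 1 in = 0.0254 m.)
Convert to SI: h = 42.0116 m
mgh = ½mv² ⇒ v = √(2gh) = √(2·7.2·42.0116) = 24.6 m/s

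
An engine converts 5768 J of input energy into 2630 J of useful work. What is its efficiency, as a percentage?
η = W_out/W_in = 2630/5768 = 45.6%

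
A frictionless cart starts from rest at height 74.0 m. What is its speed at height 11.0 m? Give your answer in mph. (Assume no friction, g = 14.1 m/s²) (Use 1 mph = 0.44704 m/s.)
mgh₁ = mgh₂ + ½mv² ⇒ v = √(2g(h₁−h₂)) = √(2·14.1·63.0) = 42.1497 m/s = 94.29 mph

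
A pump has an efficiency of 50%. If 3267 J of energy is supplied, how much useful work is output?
W_out = η·W_in = 0.5·3267 = 1633.5 J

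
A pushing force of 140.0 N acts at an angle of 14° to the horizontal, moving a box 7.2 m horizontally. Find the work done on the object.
W = F·d·cosθ = (140.0)(7.2)cos(14°) = 978.1 J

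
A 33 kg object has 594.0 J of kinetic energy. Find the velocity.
v = √(2·KE/m) = √(2·594.0/33) = 6.0 m/s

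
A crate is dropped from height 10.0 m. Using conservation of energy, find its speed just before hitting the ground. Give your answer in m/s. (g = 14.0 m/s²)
mgh = ½mv² ⇒ v = √(2gh) = √(2·14.0·10.0) = 16.73 m/s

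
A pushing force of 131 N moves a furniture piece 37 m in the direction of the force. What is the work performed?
W = F·d = (131)(37) = 4847 J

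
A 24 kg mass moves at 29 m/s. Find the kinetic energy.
KE = ½mv² = ½(24)(29)² = 10092.0 J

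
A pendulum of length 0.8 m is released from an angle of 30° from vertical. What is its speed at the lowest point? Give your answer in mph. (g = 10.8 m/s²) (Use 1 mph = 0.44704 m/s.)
h = L(1 − cosθ) = 0.8(1 − cos30°) = 0.10718 m
v = √(2gh) = √(2·10.8·0.10718) = 1.52154 m/s = 3.404 mph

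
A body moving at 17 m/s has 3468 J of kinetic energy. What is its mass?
m = 2·KE/v² = 2·3468/(17)² = 24.0 kg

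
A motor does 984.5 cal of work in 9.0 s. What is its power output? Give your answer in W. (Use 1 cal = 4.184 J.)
Convert to SI: W = 4119.15 J, t = 9.0 s
P = W/t = 4119.15/9.0 = 457.7 W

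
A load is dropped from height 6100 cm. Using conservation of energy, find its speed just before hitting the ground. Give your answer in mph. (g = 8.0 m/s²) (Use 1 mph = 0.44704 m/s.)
Convert to SI: h = 61.0 m
mgh = ½mv² ⇒ v = √(2gh) = √(2·8.0·61.0) = 31.241 m/s = 69.88 mph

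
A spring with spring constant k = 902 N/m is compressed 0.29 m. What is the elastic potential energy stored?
PE = ½kx² = ½(902)(0.29)² = 37.93 J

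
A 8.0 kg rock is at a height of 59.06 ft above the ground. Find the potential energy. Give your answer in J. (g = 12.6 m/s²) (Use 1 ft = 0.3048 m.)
Convert to SI: m = 8.0 kg, h = 18.0015 m
PE = mgh = (8.0)(12.6)(18.0015) = 1815 J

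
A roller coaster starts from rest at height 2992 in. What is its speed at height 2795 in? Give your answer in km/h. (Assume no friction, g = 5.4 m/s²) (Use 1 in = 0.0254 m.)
Convert to SI: h₁−h₂ = 5.0038 m
mgh₁ = mgh₂ + ½mv² ⇒ v = √(2g(h₁−h₂)) = √(2·5.4·5.0038) = 7.35126 m/s = 26.46 km/h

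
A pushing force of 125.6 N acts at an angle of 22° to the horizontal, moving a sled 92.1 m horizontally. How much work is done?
W = F·d·cosθ = (125.6)(92.1)cos(22°) = 10730 J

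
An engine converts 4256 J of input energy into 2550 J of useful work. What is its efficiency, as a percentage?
η = W_out/W_in = 2550/4256 = 59.92%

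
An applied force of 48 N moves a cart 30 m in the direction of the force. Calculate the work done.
W = F·d = (48)(30) = 1440 J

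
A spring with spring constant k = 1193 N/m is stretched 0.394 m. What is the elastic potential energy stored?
PE = ½kx² = ½(1193)(0.394)² = 92.6 J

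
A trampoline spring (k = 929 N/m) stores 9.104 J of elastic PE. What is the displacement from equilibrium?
x = √(2·PE/k) = √(2·9.104/929) = 0.14 m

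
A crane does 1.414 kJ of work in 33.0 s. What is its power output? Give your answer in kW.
Convert to SI: W = 1414.0 J, t = 33.0 s
P = W/t = 1414.0/33.0 = 42.8485 W = 0.04285 kW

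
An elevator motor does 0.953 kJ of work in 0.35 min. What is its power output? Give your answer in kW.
Convert to SI: W = 953.0 J, t = 21.0 s
P = W/t = 953.0/21.0 = 45.381 W = 0.04538 kW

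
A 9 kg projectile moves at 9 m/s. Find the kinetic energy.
KE = ½mv² = ½(9)(9)² = 364.5 J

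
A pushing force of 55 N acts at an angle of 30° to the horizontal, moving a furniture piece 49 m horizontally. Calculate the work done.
W = F·d·cosθ = (55)(49)cos(30°) = 2334 J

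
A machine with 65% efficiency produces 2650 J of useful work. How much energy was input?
W_in = W_out/η = 2650/0.65 = 4077 J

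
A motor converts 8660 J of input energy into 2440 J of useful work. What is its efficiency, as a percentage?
η = W_out/W_in = 2440/8660 = 28.18%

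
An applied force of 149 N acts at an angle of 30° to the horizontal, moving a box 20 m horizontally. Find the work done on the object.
W = F·d·cosθ = (149)(20)cos(30°) = 2581 J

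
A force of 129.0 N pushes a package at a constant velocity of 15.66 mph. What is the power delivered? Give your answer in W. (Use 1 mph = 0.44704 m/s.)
Convert to SI: F = 129.0 N, v = 7.00065 m/s
P = Fv = (129.0)(7.00065) = 903.1 W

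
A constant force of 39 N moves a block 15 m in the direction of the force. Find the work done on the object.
W = F·d = (39)(15) = 585.0 J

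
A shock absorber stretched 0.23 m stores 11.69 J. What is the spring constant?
k = 2·PE/x² = 2·11.69/(0.23)² = 442.0 N/m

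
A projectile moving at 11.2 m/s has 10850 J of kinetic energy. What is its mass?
m = 2·KE/v² = 2·10850/(11.2)² = 173.0 kg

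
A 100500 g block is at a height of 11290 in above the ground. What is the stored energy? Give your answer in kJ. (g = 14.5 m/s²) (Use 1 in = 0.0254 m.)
Convert to SI: m = 100.5 kg, h = 286.766 m
PE = mgh = (100.5)(14.5)(286.766) = 417890 J = 417.9 kJ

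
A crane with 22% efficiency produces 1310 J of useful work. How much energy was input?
W_in = W_out/η = 1310/0.22 = 5955 J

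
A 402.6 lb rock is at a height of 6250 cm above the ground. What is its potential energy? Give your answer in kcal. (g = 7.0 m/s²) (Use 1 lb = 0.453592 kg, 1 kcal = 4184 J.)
Convert to SI: m = 182.616 kg, h = 62.5 m
PE = mgh = (182.616)(7.0)(62.5) = 79894.6 J = 19.1 kcal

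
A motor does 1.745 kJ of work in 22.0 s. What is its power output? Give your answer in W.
Convert to SI: W = 1745.0 J, t = 22.0 s
P = W/t = 1745.0/22.0 = 79.32 W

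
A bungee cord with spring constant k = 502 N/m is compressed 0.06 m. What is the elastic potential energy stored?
PE = ½kx² = ½(502)(0.06)² = 0.9036 J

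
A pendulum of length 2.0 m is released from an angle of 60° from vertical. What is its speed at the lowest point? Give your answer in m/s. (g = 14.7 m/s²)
h = L(1 − cosθ) = 2.0(1 − cos60°) = 1.0 m
v = √(2gh) = √(2·14.7·1.0) = 5.422 m/s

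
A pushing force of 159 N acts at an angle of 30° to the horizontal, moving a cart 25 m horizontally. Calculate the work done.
W = F·d·cosθ = (159)(25)cos(30°) = 3442 J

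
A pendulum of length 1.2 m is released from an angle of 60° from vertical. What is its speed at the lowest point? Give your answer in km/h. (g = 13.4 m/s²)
h = L(1 − cosθ) = 1.2(1 − cos60°) = 0.6 m
v = √(2gh) = √(2·13.4·0.6) = 4.00999 m/s = 14.44 km/h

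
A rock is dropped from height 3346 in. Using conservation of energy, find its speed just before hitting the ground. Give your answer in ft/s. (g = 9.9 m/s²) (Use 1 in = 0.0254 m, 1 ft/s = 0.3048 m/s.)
Convert to SI: h = 84.9884 m
mgh = ½mv² ⇒ v = √(2gh) = √(2·9.9·84.9884) = 41.0216 m/s = 134.6 ft/s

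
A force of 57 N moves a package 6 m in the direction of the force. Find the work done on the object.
W = F·d = (57)(6) = 342.0 J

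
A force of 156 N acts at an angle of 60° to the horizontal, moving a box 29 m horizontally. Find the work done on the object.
W = F·d·cosθ = (156)(29)cos(60°) = 2262 J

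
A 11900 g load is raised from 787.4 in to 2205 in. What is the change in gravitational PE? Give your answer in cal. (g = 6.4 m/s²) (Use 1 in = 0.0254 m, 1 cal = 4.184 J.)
Convert to SI: m = 11.9 kg, Δh = 36.007 m
ΔPE = mgΔh = (11.9)(6.4)(36.007) = 2742.3 J = 655.4 cal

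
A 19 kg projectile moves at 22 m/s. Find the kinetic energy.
KE = ½mv² = ½(19)(22)² = 4598.0 J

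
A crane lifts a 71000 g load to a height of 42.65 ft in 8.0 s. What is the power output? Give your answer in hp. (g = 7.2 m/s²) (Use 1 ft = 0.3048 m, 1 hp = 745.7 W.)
Convert to SI: m = 71.0 kg, h = 12.9997 m, t = 8.0 s
P = mgh/t = (71.0)(7.2)(12.9997)/8.0 = 830.682 W = 1.114 hp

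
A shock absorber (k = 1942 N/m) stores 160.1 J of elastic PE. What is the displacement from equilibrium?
x = √(2·PE/k) = √(2·160.1/1942) = 0.4061 m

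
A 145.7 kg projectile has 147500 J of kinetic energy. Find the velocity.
v = √(2·KE/m) = √(2·147500/145.7) = 45.0 m/s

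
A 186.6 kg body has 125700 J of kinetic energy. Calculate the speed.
v = √(2·KE/m) = √(2·125700/186.6) = 36.71 m/s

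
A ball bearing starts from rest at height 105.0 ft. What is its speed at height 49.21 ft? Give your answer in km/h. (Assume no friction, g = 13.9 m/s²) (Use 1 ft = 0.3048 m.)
Convert to SI: h₁−h₂ = 17.0048 m
mgh₁ = mgh₂ + ½mv² ⇒ v = √(2g(h₁−h₂)) = √(2·13.9·17.0048) = 21.7424 m/s = 78.27 km/h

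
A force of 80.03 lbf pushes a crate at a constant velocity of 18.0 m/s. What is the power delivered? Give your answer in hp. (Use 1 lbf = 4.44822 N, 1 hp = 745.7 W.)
Convert to SI: F = 355.991 N, v = 18.0 m/s
P = Fv = (355.991)(18.0) = 6407.84 W = 8.593 hp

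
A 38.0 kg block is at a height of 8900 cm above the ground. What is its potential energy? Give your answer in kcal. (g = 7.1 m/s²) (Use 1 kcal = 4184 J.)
Convert to SI: m = 38.0 kg, h = 89.0 m
PE = mgh = (38.0)(7.1)(89.0) = 24012.2 J = 5.739 kcal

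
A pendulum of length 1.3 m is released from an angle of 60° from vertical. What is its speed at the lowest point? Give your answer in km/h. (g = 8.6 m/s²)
h = L(1 − cosθ) = 1.3(1 − cos60°) = 0.65 m
v = √(2gh) = √(2·8.6·0.65) = 3.34365 m/s = 12.04 km/h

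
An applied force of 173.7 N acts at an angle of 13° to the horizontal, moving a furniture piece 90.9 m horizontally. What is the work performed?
W = F·d·cosθ = (173.7)(90.9)cos(13°) = 15380 J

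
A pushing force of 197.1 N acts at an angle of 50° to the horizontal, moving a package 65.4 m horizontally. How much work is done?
W = F·d·cosθ = (197.1)(65.4)cos(50°) = 8286 J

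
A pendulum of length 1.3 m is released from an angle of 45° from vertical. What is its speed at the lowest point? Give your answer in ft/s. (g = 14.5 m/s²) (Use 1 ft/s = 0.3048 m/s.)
h = L(1 − cosθ) = 1.3(1 − cos45°) = 0.380761 m
v = √(2gh) = √(2·14.5·0.380761) = 3.32296 m/s = 10.9 ft/s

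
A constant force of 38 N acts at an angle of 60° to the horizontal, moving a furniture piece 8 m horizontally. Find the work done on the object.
W = F·d·cosθ = (38)(8)cos(60°) = 152.0 J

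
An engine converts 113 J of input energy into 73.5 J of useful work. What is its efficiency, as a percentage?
η = W_out/W_in = 73.5/113 = 65.04%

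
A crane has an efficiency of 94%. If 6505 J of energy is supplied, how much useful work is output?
W_out = η·W_in = 0.94·6505 = 6114.7 J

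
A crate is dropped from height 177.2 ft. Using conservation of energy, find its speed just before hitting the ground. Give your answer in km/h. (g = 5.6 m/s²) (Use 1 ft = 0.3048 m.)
Convert to SI: h = 54.0106 m
mgh = ½mv² ⇒ v = √(2gh) = √(2·5.6·54.0106) = 24.5951 m/s = 88.54 km/h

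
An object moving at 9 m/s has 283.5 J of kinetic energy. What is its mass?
m = 2·KE/v² = 2·283.5/(9)² = 7.0 kg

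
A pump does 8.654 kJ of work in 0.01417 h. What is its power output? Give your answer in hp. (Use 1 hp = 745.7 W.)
Convert to SI: W = 8654.0 J, t = 51.012 s
P = W/t = 8654.0/51.012 = 169.646 W = 0.2275 hp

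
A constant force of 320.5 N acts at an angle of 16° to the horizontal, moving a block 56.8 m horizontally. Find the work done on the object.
W = F·d·cosθ = (320.5)(56.8)cos(16°) = 17500 J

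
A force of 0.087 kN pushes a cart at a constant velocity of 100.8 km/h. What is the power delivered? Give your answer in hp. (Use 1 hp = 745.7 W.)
Convert to SI: F = 87.0 N, v = 28.0 m/s
P = Fv = (87.0)(28.0) = 2436.0 W = 3.267 hp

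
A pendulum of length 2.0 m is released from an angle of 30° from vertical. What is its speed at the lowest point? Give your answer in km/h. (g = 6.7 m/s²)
h = L(1 − cosθ) = 2.0(1 − cos30°) = 0.267949 m
v = √(2gh) = √(2·6.7·0.267949) = 1.89487 m/s = 6.822 km/h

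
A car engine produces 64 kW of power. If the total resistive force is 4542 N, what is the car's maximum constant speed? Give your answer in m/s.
P = Fv ⇒ v = P/F = 64000 W/4542.0 N = 14.09 m/s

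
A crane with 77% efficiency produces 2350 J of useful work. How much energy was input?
W_in = W_out/η = 2350/0.77 = 3052 J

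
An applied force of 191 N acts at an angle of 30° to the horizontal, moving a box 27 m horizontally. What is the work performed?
W = F·d·cosθ = (191)(27)cos(30°) = 4466 J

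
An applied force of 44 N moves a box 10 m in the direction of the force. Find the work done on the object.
W = F·d = (44)(10) = 440.0 J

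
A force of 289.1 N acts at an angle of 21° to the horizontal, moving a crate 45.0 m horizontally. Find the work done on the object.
W = F·d·cosθ = (289.1)(45.0)cos(21°) = 12150 J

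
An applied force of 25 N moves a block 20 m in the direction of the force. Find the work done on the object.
W = F·d = (25)(20) = 500.0 J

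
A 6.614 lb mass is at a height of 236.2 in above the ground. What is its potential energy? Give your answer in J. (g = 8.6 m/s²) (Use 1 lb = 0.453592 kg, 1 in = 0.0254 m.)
Convert to SI: m = 3.00006 kg, h = 5.99948 m
PE = mgh = (3.00006)(8.6)(5.99948) = 154.8 J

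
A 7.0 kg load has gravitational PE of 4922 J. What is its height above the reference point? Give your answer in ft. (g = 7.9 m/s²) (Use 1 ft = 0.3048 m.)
h = PE/(mg) = 4922.0/(7.0·7.9) = 89.0054 m = 292.0 ft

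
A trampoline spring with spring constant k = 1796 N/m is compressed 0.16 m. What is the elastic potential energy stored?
PE = ½kx² = ½(1796)(0.16)² = 22.99 J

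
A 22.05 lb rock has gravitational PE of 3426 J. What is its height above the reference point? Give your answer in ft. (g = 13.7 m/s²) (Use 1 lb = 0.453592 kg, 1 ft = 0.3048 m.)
Convert to SI: m = 10.0017 kg, PE = 3426.0 J
h = PE/(mg) = 3426.0/(10.0017·13.7) = 25.003 m = 82.03 ft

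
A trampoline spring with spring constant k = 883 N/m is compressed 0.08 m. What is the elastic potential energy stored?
PE = ½kx² = ½(883)(0.08)² = 2.826 J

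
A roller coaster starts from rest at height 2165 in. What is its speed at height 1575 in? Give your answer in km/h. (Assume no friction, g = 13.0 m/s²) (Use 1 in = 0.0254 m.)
Convert to SI: h₁−h₂ = 14.986 m
mgh₁ = mgh₂ + ½mv² ⇒ v = √(2g(h₁−h₂)) = √(2·13.0·14.986) = 19.7392 m/s = 71.06 km/h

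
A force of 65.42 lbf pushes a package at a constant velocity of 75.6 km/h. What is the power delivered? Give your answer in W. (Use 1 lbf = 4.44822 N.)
Convert to SI: F = 291.003 N, v = 21.0 m/s
P = Fv = (291.003)(21.0) = 6111 W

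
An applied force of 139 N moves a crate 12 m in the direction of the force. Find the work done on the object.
W = F·d = (139)(12) = 1668 J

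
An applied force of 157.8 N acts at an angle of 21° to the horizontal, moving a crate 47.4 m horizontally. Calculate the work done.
W = F·d·cosθ = (157.8)(47.4)cos(21°) = 6983 J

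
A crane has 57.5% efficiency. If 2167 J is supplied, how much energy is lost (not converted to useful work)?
W_lost = W_in(1 − η) = 2167·(1 − 0.575) = 921.0 J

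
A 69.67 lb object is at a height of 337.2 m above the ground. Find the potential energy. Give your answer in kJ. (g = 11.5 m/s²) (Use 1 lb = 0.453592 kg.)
Convert to SI: m = 31.6018 kg, h = 337.2 m
PE = mgh = (31.6018)(11.5)(337.2) = 122545 J = 122.5 kJ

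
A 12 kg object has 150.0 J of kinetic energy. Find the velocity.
v = √(2·KE/m) = √(2·150.0/12) = 5.0 m/s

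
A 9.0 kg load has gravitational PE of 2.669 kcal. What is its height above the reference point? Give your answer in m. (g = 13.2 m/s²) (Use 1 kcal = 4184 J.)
Convert to SI: m = 9.0 kg, PE = 11167.1 J
h = PE/(mg) = 11167.1/(9.0·13.2) = 94.0 m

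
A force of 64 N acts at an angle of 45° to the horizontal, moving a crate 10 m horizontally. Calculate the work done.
W = F·d·cosθ = (64)(10)cos(45°) = 452.5 J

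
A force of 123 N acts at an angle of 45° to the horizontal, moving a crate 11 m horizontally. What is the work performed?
W = F·d·cosθ = (123)(11)cos(45°) = 956.7 J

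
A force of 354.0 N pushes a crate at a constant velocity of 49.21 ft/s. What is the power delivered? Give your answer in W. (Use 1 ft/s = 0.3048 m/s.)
Convert to SI: F = 354.0 N, v = 14.9992 m/s
P = Fv = (354.0)(14.9992) = 5310 W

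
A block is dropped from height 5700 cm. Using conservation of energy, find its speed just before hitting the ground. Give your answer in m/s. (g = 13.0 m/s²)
Convert to SI: h = 57.0 m
mgh = ½mv² ⇒ v = √(2gh) = √(2·13.0·57.0) = 38.5 m/s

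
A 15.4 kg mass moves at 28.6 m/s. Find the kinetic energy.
KE = ½mv² = ½(15.4)(28.6)² = 6298 J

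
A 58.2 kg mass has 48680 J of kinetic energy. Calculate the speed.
v = √(2·KE/m) = √(2·48680/58.2) = 40.9 m/s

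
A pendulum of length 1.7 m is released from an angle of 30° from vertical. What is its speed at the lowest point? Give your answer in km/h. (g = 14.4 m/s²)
h = L(1 − cosθ) = 1.7(1 − cos30°) = 0.227757 m
v = √(2gh) = √(2·14.4·0.227757) = 2.56113 m/s = 9.22 km/h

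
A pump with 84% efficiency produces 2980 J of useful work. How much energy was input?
W_in = W_out/η = 2980/0.84 = 3548 J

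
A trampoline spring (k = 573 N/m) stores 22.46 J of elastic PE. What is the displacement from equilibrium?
x = √(2·PE/k) = √(2·22.46/573) = 0.28 m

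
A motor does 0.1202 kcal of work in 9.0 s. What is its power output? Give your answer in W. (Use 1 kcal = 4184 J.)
Convert to SI: W = 502.917 J, t = 9.0 s
P = W/t = 502.917/9.0 = 55.88 W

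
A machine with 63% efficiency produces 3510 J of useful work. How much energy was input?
W_in = W_out/η = 3510/0.63 = 5571 J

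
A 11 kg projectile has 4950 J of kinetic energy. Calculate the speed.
v = √(2·KE/m) = √(2·4950/11) = 30.0 m/s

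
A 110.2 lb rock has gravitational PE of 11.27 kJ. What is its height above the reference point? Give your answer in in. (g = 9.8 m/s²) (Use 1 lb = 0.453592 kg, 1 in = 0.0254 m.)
Convert to SI: m = 49.9858 kg, PE = 11270.0 J
h = PE/(mg) = 11270.0/(49.9858·9.8) = 23.0065 m = 905.8 in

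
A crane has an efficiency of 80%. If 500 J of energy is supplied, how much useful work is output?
W_out = η·W_in = 0.8·500 = 400.0 J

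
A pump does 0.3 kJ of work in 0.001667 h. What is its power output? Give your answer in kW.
Convert to SI: W = 300.0 J, t = 6.0012 s
P = W/t = 300.0/6.0012 = 49.99 W = 0.04999 kW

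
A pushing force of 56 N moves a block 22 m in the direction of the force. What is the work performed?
W = F·d = (56)(22) = 1232 J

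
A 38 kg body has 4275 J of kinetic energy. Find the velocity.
v = √(2·KE/m) = √(2·4275/38) = 15.0 m/s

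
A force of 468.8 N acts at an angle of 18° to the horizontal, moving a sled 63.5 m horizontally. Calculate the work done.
W = F·d·cosθ = (468.8)(63.5)cos(18°) = 28310 J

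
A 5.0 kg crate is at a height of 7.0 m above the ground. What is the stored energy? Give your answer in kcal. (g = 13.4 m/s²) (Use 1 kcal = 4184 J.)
PE = mgh = (5.0)(13.4)(7.0) = 469.0 J = 0.1121 kcal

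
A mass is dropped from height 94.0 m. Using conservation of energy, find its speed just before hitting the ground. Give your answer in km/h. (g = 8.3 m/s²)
mgh = ½mv² ⇒ v = √(2gh) = √(2·8.3·94.0) = 39.5019 m/s = 142.2 km/h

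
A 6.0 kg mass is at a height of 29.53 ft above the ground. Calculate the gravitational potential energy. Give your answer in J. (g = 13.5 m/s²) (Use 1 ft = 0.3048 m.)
Convert to SI: m = 6.0 kg, h = 9.00074 m
PE = mgh = (6.0)(13.5)(9.00074) = 729.1 J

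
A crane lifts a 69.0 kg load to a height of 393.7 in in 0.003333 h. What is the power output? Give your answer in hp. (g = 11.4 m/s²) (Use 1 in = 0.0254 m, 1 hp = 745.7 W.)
Convert to SI: m = 69.0 kg, h = 9.99998 m, t = 11.9988 s
P = mgh/t = (69.0)(11.4)(9.99998)/11.9988 = 655.564 W = 0.8791 hp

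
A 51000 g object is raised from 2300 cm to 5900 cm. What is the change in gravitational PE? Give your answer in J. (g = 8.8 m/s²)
Convert to SI: m = 51.0 kg, Δh = 36.0 m
ΔPE = mgΔh = (51.0)(8.8)(36.0) = 16160 J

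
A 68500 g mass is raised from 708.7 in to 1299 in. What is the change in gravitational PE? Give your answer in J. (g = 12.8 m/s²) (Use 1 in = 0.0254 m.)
Convert to SI: m = 68.5 kg, Δh = 14.9936 m
ΔPE = mgΔh = (68.5)(12.8)(14.9936) = 13150 J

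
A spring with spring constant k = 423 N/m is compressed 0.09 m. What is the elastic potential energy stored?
PE = ½kx² = ½(423)(0.09)² = 1.713 J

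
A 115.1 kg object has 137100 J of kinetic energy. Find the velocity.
v = √(2·KE/m) = √(2·137100/115.1) = 48.81 m/s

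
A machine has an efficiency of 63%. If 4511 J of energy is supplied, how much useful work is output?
W_out = η·W_in = 0.63·4511 = 2841.93 J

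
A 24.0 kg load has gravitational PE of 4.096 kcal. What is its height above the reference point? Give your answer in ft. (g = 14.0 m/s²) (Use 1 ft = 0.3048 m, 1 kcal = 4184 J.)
Convert to SI: m = 24.0 kg, PE = 17137.7 J
h = PE/(mg) = 17137.7/(24.0·14.0) = 51.005 m = 167.3 ft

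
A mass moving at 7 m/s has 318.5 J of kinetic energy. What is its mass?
m = 2·KE/v² = 2·318.5/(7)² = 13.0 kg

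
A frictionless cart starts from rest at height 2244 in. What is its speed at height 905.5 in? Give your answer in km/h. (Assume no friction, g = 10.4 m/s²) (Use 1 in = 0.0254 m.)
Convert to SI: h₁−h₂ = 33.9979 m
mgh₁ = mgh₂ + ½mv² ⇒ v = √(2g(h₁−h₂)) = √(2·10.4·33.9979) = 26.5924 m/s = 95.73 km/h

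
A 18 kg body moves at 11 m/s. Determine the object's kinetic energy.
KE = ½mv² = ½(18)(11)² = 1089.0 J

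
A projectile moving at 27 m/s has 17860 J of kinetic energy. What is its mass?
m = 2·KE/v² = 2·17860/(27)² = 49.0 kg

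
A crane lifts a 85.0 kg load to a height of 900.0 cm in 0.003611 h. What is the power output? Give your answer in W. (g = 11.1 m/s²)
Convert to SI: m = 85.0 kg, h = 9.0 m, t = 12.9996 s
P = mgh/t = (85.0)(11.1)(9.0)/12.9996 = 653.2 W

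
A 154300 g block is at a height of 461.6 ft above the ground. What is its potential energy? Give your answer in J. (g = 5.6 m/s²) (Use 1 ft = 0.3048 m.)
Convert to SI: m = 154.3 kg, h = 140.696 m
PE = mgh = (154.3)(5.6)(140.696) = 121600 J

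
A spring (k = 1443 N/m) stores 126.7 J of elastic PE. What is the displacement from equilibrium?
x = √(2·PE/k) = √(2·126.7/1443) = 0.4191 m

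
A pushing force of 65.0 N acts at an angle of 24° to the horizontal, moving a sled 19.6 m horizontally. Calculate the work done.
W = F·d·cosθ = (65.0)(19.6)cos(24°) = 1164 J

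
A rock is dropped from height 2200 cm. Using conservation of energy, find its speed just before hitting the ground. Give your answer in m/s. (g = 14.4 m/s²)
Convert to SI: h = 22.0 m
mgh = ½mv² ⇒ v = √(2gh) = √(2·14.4·22.0) = 25.17 m/s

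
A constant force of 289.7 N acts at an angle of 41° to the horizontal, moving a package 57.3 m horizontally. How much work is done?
W = F·d·cosθ = (289.7)(57.3)cos(41°) = 12530 J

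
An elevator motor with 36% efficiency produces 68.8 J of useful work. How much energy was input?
W_in = W_out/η = 68.8/0.36 = 191.1 J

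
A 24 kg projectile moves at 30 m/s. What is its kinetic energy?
KE = ½mv² = ½(24)(30)² = 10800.0 J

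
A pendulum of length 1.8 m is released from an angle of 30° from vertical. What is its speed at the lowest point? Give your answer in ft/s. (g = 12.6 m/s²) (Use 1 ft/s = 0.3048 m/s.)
h = L(1 − cosθ) = 1.8(1 − cos30°) = 0.241154 m
v = √(2gh) = √(2·12.6·0.241154) = 2.46517 m/s = 8.088 ft/s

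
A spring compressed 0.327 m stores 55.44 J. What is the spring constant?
k = 2·PE/x² = 2·55.44/(0.327)² = 1037 N/m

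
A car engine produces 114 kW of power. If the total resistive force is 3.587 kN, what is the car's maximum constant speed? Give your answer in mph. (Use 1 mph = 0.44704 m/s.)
Convert to SI: F = 3587.0 N
P = Fv ⇒ v = P/F = 114000 W/3587.0 N = 31.7814 m/s = 71.09 mph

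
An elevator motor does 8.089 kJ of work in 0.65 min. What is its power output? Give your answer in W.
Convert to SI: W = 8089.0 J, t = 39.0 s
P = W/t = 8089.0/39.0 = 207.4 W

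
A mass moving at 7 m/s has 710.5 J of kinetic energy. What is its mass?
m = 2·KE/v² = 2·710.5/(7)² = 29.0 kg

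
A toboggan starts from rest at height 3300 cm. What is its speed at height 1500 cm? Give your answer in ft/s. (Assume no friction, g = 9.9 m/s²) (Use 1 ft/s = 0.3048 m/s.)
Convert to SI: h₁−h₂ = 18.0 m
mgh₁ = mgh₂ + ½mv² ⇒ v = √(2g(h₁−h₂)) = √(2·9.9·18.0) = 18.8786 m/s = 61.94 ft/s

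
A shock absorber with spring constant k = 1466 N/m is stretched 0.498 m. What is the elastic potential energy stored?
PE = ½kx² = ½(1466)(0.498)² = 181.8 J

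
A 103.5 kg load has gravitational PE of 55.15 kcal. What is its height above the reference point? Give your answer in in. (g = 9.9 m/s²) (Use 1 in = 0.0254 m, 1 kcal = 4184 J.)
Convert to SI: m = 103.5 kg, PE = 230748 J
h = PE/(mg) = 230748/(103.5·9.9) = 225.197 m = 8866 in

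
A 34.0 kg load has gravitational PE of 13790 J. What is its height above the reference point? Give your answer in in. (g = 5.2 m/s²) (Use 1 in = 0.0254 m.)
h = PE/(mg) = 13790.0/(34.0·5.2) = 77.9977 m = 3071 in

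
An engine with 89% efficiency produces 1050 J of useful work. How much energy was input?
W_in = W_out/η = 1050/0.89 = 1180 J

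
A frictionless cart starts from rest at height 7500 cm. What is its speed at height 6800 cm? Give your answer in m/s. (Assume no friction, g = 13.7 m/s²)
Convert to SI: h₁−h₂ = 7.0 m
mgh₁ = mgh₂ + ½mv² ⇒ v = √(2g(h₁−h₂)) = √(2·13.7·7.0) = 13.85 m/s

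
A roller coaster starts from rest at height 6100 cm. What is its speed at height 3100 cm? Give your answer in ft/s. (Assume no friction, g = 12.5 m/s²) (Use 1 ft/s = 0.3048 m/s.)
Convert to SI: h₁−h₂ = 30.0 m
mgh₁ = mgh₂ + ½mv² ⇒ v = √(2g(h₁−h₂)) = √(2·12.5·30.0) = 27.3861 m/s = 89.85 ft/s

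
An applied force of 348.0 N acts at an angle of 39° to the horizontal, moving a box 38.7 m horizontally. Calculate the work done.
W = F·d·cosθ = (348.0)(38.7)cos(39°) = 10470 J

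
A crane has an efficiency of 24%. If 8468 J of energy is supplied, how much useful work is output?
W_out = η·W_in = 0.24·8468 = 2032.32 J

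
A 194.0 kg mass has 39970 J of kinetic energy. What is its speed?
v = √(2·KE/m) = √(2·39970/194.0) = 20.3 m/s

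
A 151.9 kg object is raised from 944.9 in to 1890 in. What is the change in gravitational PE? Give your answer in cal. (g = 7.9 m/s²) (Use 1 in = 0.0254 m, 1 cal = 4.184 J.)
Convert to SI: m = 151.9 kg, Δh = 24.0055 m
ΔPE = mgΔh = (151.9)(7.9)(24.0055) = 28806.9 J = 6885 cal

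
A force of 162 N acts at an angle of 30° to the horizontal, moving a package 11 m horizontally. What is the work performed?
W = F·d·cosθ = (162)(11)cos(30°) = 1543 J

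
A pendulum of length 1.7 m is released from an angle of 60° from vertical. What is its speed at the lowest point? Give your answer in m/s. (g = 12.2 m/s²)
h = L(1 − cosθ) = 1.7(1 − cos60°) = 0.85 m
v = √(2gh) = √(2·12.2·0.85) = 4.554 m/s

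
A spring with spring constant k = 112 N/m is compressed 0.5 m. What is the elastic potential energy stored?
PE = ½kx² = ½(112)(0.5)² = 14.0 J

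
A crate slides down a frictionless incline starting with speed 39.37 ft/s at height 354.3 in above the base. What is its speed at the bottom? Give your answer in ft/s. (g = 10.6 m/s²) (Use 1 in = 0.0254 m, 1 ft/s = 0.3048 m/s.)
Convert to SI: v₀ = 12.0 m/s, h = 8.99922 m
½mv₀² + mgh = ½mv² ⇒ v = √(v₀² + 2gh) = √(12.0² + 2·10.6·8.99922) = 18.2971 m/s = 60.03 ft/s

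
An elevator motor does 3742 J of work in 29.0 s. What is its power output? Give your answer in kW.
P = W/t = 3742.0/29.0 = 129.034 W = 0.129 kW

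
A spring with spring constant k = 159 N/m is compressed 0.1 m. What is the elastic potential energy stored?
PE = ½kx² = ½(159)(0.1)² = 0.795 J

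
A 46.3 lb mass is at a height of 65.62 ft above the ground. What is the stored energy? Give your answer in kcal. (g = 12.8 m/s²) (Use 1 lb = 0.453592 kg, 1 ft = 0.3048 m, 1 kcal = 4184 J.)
Convert to SI: m = 21.0013 kg, h = 20.001 m
PE = mgh = (21.0013)(12.8)(20.001) = 5376.6 J = 1.285 kcal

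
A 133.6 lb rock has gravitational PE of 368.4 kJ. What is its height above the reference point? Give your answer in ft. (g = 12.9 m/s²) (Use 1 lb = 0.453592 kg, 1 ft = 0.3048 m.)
Convert to SI: m = 60.5999 kg, PE = 368400 J
h = PE/(mg) = 368400/(60.5999·12.9) = 471.257 m = 1546 ft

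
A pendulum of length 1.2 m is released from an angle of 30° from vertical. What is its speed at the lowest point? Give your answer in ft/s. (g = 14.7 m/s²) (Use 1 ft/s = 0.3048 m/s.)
h = L(1 − cosθ) = 1.2(1 − cos30°) = 0.16077 m
v = √(2gh) = √(2·14.7·0.16077) = 2.17408 m/s = 7.133 ft/s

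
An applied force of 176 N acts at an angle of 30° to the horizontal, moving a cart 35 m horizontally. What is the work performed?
W = F·d·cosθ = (176)(35)cos(30°) = 5335 J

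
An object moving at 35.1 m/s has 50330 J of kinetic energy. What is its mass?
m = 2·KE/v² = 2·50330/(35.1)² = 81.7 kg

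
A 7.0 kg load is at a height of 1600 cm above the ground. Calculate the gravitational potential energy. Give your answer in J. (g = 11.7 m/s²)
Convert to SI: m = 7.0 kg, h = 16.0 m
PE = mgh = (7.0)(11.7)(16.0) = 1310 J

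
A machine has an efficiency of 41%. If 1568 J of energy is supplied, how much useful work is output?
W_out = η·W_in = 0.41·1568 = 642.88 J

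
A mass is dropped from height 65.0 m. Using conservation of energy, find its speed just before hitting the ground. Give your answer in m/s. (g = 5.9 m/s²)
mgh = ½mv² ⇒ v = √(2gh) = √(2·5.9·65.0) = 27.69 m/s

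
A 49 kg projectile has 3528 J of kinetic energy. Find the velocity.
v = √(2·KE/m) = √(2·3528/49) = 12.0 m/s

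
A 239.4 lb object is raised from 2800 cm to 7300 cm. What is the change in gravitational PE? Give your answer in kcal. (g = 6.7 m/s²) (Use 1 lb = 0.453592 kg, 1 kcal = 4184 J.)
Convert to SI: m = 108.59 kg, Δh = 45.0 m
ΔPE = mgΔh = (108.59)(6.7)(45.0) = 32739.9 J = 7.825 kcal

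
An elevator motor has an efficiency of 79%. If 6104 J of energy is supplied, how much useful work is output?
W_out = η·W_in = 0.79·6104 = 4822.16 J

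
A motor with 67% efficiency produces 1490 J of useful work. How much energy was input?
W_in = W_out/η = 1490/0.67 = 2224 J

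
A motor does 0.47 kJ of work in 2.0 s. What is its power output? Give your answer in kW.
Convert to SI: W = 470.0 J, t = 2.0 s
P = W/t = 470.0/2.0 = 235.0 W = 0.235 kW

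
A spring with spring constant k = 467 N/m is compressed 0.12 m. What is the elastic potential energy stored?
PE = ½kx² = ½(467)(0.12)² = 3.362 J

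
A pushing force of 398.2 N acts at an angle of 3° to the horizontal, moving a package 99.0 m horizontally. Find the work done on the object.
W = F·d·cosθ = (398.2)(99.0)cos(3°) = 39370 J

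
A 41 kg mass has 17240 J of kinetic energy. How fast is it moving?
v = √(2·KE/m) = √(2·17240/41) = 29.0 m/s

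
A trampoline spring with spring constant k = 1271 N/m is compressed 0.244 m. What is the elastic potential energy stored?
PE = ½kx² = ½(1271)(0.244)² = 37.84 J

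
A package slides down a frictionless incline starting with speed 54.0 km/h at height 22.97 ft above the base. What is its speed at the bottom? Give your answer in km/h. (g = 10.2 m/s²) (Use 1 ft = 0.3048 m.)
Convert to SI: v₀ = 15.0 m/s, h = 7.00126 m
½mv₀² + mgh = ½mv² ⇒ v = √(v₀² + 2gh) = √(15.0² + 2·10.2·7.00126) = 19.1788 m/s = 69.04 km/h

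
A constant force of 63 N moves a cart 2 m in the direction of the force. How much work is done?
W = F·d = (63)(2) = 126.0 J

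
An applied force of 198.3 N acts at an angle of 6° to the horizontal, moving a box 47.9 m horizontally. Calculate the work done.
W = F·d·cosθ = (198.3)(47.9)cos(6°) = 9447 J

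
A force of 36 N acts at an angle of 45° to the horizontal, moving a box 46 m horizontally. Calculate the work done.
W = F·d·cosθ = (36)(46)cos(45°) = 1171 J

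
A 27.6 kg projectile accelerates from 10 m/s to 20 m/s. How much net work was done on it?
W = ΔKE = ½m(v₂² − v₁²) = ½(27.6)(20² − 10²) = 4140.0 J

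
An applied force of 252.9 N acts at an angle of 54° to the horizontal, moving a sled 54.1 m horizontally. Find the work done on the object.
W = F·d·cosθ = (252.9)(54.1)cos(54°) = 8042 J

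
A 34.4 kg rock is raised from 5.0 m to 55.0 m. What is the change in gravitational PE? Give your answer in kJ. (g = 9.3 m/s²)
ΔPE = mgΔh = (34.4)(9.3)(50.0) = 15996.0 J = 16.0 kJ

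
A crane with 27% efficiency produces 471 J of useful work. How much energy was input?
W_in = W_out/η = 471/0.27 = 1744 J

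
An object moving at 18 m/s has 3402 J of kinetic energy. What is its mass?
m = 2·KE/v² = 2·3402/(18)² = 21.0 kg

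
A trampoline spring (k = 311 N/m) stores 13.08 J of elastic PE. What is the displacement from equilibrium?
x = √(2·PE/k) = √(2·13.08/311) = 0.29 m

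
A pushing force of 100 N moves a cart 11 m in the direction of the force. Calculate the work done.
W = F·d = (100)(11) = 1100 J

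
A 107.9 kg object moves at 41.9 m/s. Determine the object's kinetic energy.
KE = ½mv² = ½(107.9)(41.9)² = 94720 J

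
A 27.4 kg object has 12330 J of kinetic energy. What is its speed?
v = √(2·KE/m) = √(2·12330/27.4) = 30.0 m/s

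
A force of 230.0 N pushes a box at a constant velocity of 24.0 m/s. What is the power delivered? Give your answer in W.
P = Fv = (230.0)(24.0) = 5520 W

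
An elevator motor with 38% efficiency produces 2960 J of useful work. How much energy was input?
W_in = W_out/η = 2960/0.38 = 7789 J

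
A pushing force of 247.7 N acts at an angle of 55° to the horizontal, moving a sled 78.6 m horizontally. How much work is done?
W = F·d·cosθ = (247.7)(78.6)cos(55°) = 11170 J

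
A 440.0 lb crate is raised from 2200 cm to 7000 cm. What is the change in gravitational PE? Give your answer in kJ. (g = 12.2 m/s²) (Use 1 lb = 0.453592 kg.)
Convert to SI: m = 199.58 kg, Δh = 48.0 m
ΔPE = mgΔh = (199.58)(12.2)(48.0) = 116874 J = 116.9 kJ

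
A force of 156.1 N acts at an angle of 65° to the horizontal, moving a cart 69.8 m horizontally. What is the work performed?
W = F·d·cosθ = (156.1)(69.8)cos(65°) = 4605 J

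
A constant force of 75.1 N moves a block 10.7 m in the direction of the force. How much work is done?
W = F·d = (75.1)(10.7) = 803.6 J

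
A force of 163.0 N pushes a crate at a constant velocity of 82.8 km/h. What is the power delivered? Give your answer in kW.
Convert to SI: F = 163.0 N, v = 23.0 m/s
P = Fv = (163.0)(23.0) = 3749.0 W = 3.749 kW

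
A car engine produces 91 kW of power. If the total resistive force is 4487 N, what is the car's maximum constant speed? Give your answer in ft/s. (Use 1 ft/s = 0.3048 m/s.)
P = Fv ⇒ v = P/F = 91000 W/4487.0 N = 20.2808 m/s = 66.54 ft/s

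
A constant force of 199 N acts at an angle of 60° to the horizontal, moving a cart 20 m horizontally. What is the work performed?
W = F·d·cosθ = (199)(20)cos(60°) = 1990 J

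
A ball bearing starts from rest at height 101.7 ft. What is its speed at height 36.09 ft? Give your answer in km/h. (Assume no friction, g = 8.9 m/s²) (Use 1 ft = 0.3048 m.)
Convert to SI: h₁−h₂ = 19.9979 m
mgh₁ = mgh₂ + ½mv² ⇒ v = √(2g(h₁−h₂)) = √(2·8.9·19.9979) = 18.867 m/s = 67.92 km/h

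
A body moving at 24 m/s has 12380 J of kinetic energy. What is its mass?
m = 2·KE/v² = 2·12380/(24)² = 42.99 kg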